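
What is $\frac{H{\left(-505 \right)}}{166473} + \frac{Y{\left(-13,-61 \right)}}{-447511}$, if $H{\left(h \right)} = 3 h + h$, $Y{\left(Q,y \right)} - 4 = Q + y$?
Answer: $- \frac{892319110}{74498498703} \approx -0.011978$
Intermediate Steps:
$Y{\left(Q,y \right)} = 4 + Q + y$ ($Y{\left(Q,y \right)} = 4 + \left(Q + y\right) = 4 + Q + y$)
$H{\left(h \right)} = 4 h$
$\frac{H{\left(-505 \right)}}{166473} + \frac{Y{\left(-13,-61 \right)}}{-447511} = \frac{4 \left(-505\right)}{166473} + \frac{4 - 13 - 61}{-447511} = \left(-2020\right) \frac{1}{166473} - - \frac{70}{447511} = - \frac{2020}{166473} + \frac{70}{447511} = - \frac{892319110}{74498498703}$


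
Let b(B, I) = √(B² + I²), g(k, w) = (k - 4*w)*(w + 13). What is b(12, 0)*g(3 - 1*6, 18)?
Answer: -27900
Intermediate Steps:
g(k, w) = (13 + w)*(k - 4*w) (g(k, w) = (k - 4*w)*(13 + w) = (13 + w)*(k - 4*w))
b(12, 0)*g(3 - 1*6, 18) = √(12² + 0²)*(-52*18 - 4*18² + 13*(3 - 1*6) + (3 - 1*6)*18) = √(144 + 0)*(-936 - 4*324 + 13*(3 - 6) + (3 - 6)*18) = √144*(-936 - 1296 + 13*(-3) - 3*18) = 12*(-936 - 1296 - 39 - 54) = 12*(-2325) = -27900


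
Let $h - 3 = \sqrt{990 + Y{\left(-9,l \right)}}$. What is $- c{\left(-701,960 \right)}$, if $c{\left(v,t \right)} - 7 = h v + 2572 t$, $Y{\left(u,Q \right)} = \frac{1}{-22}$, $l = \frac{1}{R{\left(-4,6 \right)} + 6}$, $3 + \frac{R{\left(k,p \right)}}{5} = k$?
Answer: $-2467024 + \frac{701 \sqrt{479138}}{22} \approx -2.445 \cdot 10^{6}$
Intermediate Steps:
$R{\left(k,p \right)} = -15 + 5 k$
$l = - \frac{1}{29}$ ($l = \frac{1}{\left(-15 + 5 \left(-4\right)\right) + 6} = \frac{1}{\left(-15 - 20\right) + 6} = \frac{1}{-35 + 6} = \frac{1}{-29} = - \frac{1}{29} \approx -0.034483$)
$Y{\left(u,Q \right)} = - \frac{1}{22}$
$h = 3 + \frac{\sqrt{479138}}{22}$ ($h = 3 + \sqrt{990 - \frac{1}{22}} = 3 + \sqrt{\frac{21779}{22}} = 3 + \frac{\sqrt{479138}}{22} \approx 34.464$)
$c{\left(v,t \right)} = 7 + 2572 t + v \left(3 + \frac{\sqrt{479138}}{22}\right)$ ($c{\left(v,t \right)} = 7 + \left(\left(3 + \frac{\sqrt{479138}}{22}\right) v + 2572 t\right) = 7 + \left(v \left(3 + \frac{\sqrt{479138}}{22}\right) + 2572 t\right) = 7 + \left(2572 t + v \left(3 + \frac{\sqrt{479138}}{22}\right)\right) = 7 + 2572 t + v \left(3 + \frac{\sqrt{479138}}{22}\right)$)
$- c{\left(-701,960 \right)} = - (7 + 2572 \cdot 960 + \frac{1}{22} \left(-701\right) \left(66 + \sqrt{479138}\right)) = - (7 + 2469120 - \left(2103 + \frac{701 \sqrt{479138}}{22}\right)) = - (2467024 - \frac{701 \sqrt{479138}}{22}) = -2467024 + \frac{701 \sqrt{479138}}{22}$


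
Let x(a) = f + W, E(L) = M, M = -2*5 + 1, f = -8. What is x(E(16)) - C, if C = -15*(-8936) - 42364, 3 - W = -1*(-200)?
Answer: -91881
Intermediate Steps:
W = -197 (W = 3 - (-1)*(-200) = 3 - 1*200 = 3 - 200 = -197)
M = -9 (M = -10 + 1 = -9)
E(L) = -9
x(a) = -205 (x(a) = -8 - 197 = -205)
C = 91676 (C = 134040 - 42364 = 91676)
x(E(16)) - C = -205 - 1*91676 = -205 - 91676 = -91881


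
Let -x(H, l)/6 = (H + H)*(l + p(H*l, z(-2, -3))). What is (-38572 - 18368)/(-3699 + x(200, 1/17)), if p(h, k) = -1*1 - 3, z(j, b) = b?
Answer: -322660/32639 ≈ -9.8857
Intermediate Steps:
p(h, k) = -4 (p(h, k) = -1 - 3 = -4)
x(H, l) = -12*H*(-4 + l) (x(H, l) = -6*(H + H)*(l - 4) = -6*2*H*(-4 + l) = -12*H*(-4 + l))
(-38572 - 18368)/(-3699 + x(200, 1/17)) = (-38572 - 18368)/(-3699 + 12*200*(4 - 1/17)) = -56940/(-3699 + 12*200*(4 - 1*1/17)) = -56940/(-3699 + 12*200*(4 - 1/17)) = -56940/(-3699 + 12*200*(67/17)) = -56940/(-3699 + 160800/17) = -56940/97917/17 = -56940*17/97917 = -322660/32639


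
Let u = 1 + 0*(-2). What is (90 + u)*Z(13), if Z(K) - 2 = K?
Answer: 1365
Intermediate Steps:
u = 1 (u = 1 + 0 = 1)
Z(K) = 2 + K
(90 + u)*Z(13) = (90 + 1)*(2 + 13) = 91*15 = 1365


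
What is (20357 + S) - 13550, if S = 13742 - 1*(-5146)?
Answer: 25695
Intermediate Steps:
S = 18888 (S = 13742 + 5146 = 18888)
(20357 + S) - 13550 = (20357 + 18888) - 13550 = 39245 - 13550 = 25695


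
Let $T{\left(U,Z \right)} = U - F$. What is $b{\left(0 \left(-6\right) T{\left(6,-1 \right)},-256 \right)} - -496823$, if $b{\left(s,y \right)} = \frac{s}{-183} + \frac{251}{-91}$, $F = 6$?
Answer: $\frac{45210642}{91} \approx 4.9682 \cdot 10^{5}$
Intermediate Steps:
$T{\left(U,Z \right)} = -6 + U$ ($T{\left(U,Z \right)} = U - 6 = -6 + U$)
$b{\left(s,y \right)} = - \frac{251}{91} - \frac{s}{183}$ ($b{\left(s,y \right)} = s \left(- \frac{1}{183}\right) + 251 \left(- \frac{1}{91}\right) = - \frac{s}{183} - \frac{251}{91} = - \frac{251}{91} - \frac{s}{183}$)
$b{\left(0 \left(-6\right) T{\left(6,-1 \right)},-256 \right)} - -496823 = \left(- \frac{251}{91} - \frac{0 \left(-6\right) \left(-6 + 6\right)}{183}\right) - -496823 = \left(- \frac{251}{91} - \frac{0 \cdot 0}{183}\right) + 496823 = \left(- \frac{251}{91} - 0\right) + 496823 = \left(- \frac{251}{91} + 0\right) + 496823 = - \frac{251}{91} + 496823 = \frac{45210642}{91}$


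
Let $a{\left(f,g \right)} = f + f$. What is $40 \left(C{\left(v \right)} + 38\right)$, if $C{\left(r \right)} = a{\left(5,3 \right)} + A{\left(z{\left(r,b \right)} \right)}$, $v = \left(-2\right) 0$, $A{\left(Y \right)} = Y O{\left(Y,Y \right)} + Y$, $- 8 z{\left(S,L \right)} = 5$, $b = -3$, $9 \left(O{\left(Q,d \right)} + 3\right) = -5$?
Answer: $\frac{17855}{9} \approx 1983.9$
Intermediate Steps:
$a{\left(f,g \right)} = 2 f$
$O{\left(Q,d \right)} = - \frac{32}{9}$ ($O{\left(Q,d \right)} = -3 + \frac{1}{9} \left(-5\right) = -3 - \frac{5}{9} = - \frac{32}{9}$)
$z{\left(S,L \right)} = - \frac{5}{8}$ ($z{\left(S,L \right)} = \left(- \frac{1}{8}\right) 5 = - \frac{5}{8}$)
$A{\left(Y \right)} = - \frac{23 Y}{9}$ ($A{\left(Y \right)} = Y \left(- \frac{32}{9}\right) + Y = - \frac{32 Y}{9} + Y = - \frac{23 Y}{9}$)
$v = 0$
$C{\left(r \right)} = \frac{835}{72}$ ($C{\left(r \right)} = 2 \cdot 5 - - \frac{115}{72} = 10 + \frac{115}{72} = \frac{835}{72}$)
$40 \left(C{\left(v \right)} + 38\right) = 40 \left(\frac{835}{72} + 38\right) = 40 \cdot \frac{3571}{72} = \frac{17855}{9}$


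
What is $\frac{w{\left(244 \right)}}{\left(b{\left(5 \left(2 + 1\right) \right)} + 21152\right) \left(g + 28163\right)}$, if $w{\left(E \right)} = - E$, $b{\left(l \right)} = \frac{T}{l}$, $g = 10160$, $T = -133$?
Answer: $- \frac{3660}{12154024481} \approx -3.0113 \cdot 10^{-7}$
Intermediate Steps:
$b{\left(l \right)} = - \frac{133}{l}$
$\frac{w{\left(244 \right)}}{\left(b{\left(5 \left(2 + 1\right) \right)} + 21152\right) \left(g + 28163\right)} = \frac{\left(-1\right) 244}{\left(- \frac{133}{5 \left(2 + 1\right)} + 21152\right) \left(10160 + 28163\right)} = - \frac{244}{\left(- \frac{133}{5 \cdot 3} + 21152\right) 38323} = - \frac{244}{\left(- \frac{133}{15} + 21152\right) 38323} = - \frac{244}{\frac{317147}{15} \cdot 38323} = - \frac{244}{\frac{12154024481}{15}} = \left(-244\right) \frac{15}{12154024481} = - \frac{3660}{12154024481}$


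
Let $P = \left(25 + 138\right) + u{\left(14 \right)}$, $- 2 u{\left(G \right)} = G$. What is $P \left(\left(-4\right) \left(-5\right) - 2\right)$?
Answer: $2808$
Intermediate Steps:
$u{\left(G \right)} = - \frac{G}{2}$
$P = 156$ ($P = \left(25 + 138\right) - 7 = 163 - 7 = 156$)
$P \left(\left(-4\right) \left(-5\right) - 2\right) = 156 \left(\left(-4\right) \left(-5\right) - 2\right) = 156 \left(20 - 2\right) = 156 \cdot 18 = 2808$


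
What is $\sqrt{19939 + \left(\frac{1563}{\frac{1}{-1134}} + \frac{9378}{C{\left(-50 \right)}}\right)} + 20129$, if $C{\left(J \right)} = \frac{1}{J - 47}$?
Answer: $20129 + i \sqrt{2662169} \approx 20129.0 + 1631.6 i$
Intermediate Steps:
$C{\left(J \right)} = \frac{1}{-47 + J}$
$\sqrt{19939 + \left(\frac{1563}{\frac{1}{-1134}} + \frac{9378}{C{\left(-50 \right)}}\right)} + 20129 = \sqrt{19939 + \left(\frac{1563}{\frac{1}{-1134}} + \frac{9378}{\frac{1}{-47 - 50}}\right)} + 20129 = \sqrt{19939 + \left(\frac{1563}{- \frac{1}{1134}} + \frac{9378}{\frac{1}{-97}}\right)} + 20129 = \sqrt{19939 + \left(1563 \left(-1134\right) + \frac{9378}{- \frac{1}{97}}\right)} + 20129 = \sqrt{19939 + \left(-1772442 + 9378 \left(-97\right)\right)} + 20129 = \sqrt{19939 - 2682108} + 20129 = \sqrt{-2662169} + 20129 = i \sqrt{2662169} + 20129 = 20129 + i \sqrt{2662169}$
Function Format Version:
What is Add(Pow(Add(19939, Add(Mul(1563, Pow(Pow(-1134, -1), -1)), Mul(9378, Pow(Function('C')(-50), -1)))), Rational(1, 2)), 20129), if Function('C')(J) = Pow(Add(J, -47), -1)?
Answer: Add(20129, Mul(I, Pow(2662169, Rational(1, 2)))) ≈ Add(20129., Mul(1631.6, I))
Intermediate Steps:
Function('C')(J) = Pow(Add(-47, J), -1)
Add(Pow(Add(19939, Add(Mul(1563, Pow(Pow(-1134, -1), -1)), Mul(9378, Pow(Function('C')(-50), -1)))), Rational(1, 2)), 20129) = Add(Pow(Add(19939, Add(Mul(1563, Pow(Pow(-1134, -1), -1)), Mul(9378, Pow(Pow(Add(-47, -50), -1), -1)))), Rational(1, 2)), 20129) = Add(Pow(Add(19939, Add(Mul(1563, Pow(Rational(-1, 1134), -1)), Mul(9378, Pow(Pow(-97, -1), -1)))), Rational(1, 2)), 20129) = Add(Pow(Add(19939, Add(Mul(1563, -1134), Mul(9378, Pow(Rational(-1, 97), -1)))), Rational(1, 2)), 20129) = Add(Pow(Add(19939, Add(-1772442, Mul(9378, -97))), Rational(1, 2)), 20129) = Add(Pow(Add(19939, Add(-1772442, -909666)), Rational(1, 2)), 20129) = Add(Pow(Add(19939, -2682108), Rational(1, 2)), 20129) = Add(Pow(-2662169, Rational(1, 2)), 20129) = Add(Mul(I, Pow(2662169, Rational(1, 2))), 20129) = Add(20129, Mul(I, Pow(2662169, Rational(1, 2))))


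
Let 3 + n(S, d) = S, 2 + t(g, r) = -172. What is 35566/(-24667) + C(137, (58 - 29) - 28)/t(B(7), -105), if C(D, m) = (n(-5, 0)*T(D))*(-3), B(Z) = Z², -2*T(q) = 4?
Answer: -834078/715343 ≈ -1.1660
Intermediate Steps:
T(q) = -2 (T(q) = -½*4 = -2)
t(g, r) = -174 (t(g, r) = -2 - 172 = -174)
n(S, d) = -3 + S
C(D, m) = -48 (C(D, m) = ((-3 - 5)*(-2))*(-3) = -8*(-2)*(-3) = 16*(-3) = -48)
35566/(-24667) + C(137, (58 - 29) - 28)/t(B(7), -105) = 35566/(-24667) - 48/(-174) = 35566*(-1/24667) - 48*(-1/174) = -35566/24667 + 8/29 = -834078/715343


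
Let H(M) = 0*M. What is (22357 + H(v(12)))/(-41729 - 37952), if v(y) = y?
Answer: -22357/79681 ≈ -0.28058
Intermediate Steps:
H(M) = 0
(22357 + H(v(12)))/(-41729 - 37952) = (22357 + 0)/(-41729 - 37952) = 22357/(-79681) = 22357*(-1/79681) = -22357/79681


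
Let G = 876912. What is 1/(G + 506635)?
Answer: 1/1383547 ≈ 7.2278e-7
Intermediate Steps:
1/(G + 506635) = 1/(876912 + 506635) = 1/1383547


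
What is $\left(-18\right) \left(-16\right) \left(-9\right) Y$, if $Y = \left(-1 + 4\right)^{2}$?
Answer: $-23328$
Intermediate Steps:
$Y = 9$ ($Y = 3^{2} = 9$)
$\left(-18\right) \left(-16\right) \left(-9\right) Y = \left(-18\right) \left(-16\right) \left(-9\right) 9 = 288 \left(-9\right) 9 = \left(-2592\right) 9 = -23328$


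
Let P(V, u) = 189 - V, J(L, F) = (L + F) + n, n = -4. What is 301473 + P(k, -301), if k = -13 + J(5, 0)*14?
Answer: 301661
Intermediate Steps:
J(L, F) = -4 + F + L (J(L, F) = (L + F) - 4 = (F + L) - 4 = -4 + F + L)
k = 1 (k = -13 + (-4 + 0 + 5)*14 = -13 + 1*14 = -13 + 14 = 1)
301473 + P(k, -301) = 301473 + (189 - 1*1) = 301473 + (189 - 1) = 301473 + 188 = 301661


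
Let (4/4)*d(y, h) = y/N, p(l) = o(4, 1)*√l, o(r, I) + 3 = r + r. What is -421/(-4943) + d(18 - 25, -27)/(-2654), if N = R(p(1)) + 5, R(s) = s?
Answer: 11207941/131187220 ≈ 0.085435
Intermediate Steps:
o(r, I) = -3 + 2*r (o(r, I) = -3 + (r + r) = -3 + 2*r)
p(l) = 5*√l (p(l) = (-3 + 2*4)*√l = (-3 + 8)*√l = 5*√l)
N = 10 (N = 5*√1 + 5 = 5*1 + 5 = 5 + 5 = 10)
d(y, h) = y/10
-421/(-4943) + d(18 - 25, -27)/(-2654) = -421/(-4943) + ((18 - 25)/10)/(-2654) = -421*(-1/4943) + ((⅒)*(-7))*(-1/2654) = 421/4943 - 7/10*(-1/2654) = 421/4943 + 7/26540 = 11207941/131187220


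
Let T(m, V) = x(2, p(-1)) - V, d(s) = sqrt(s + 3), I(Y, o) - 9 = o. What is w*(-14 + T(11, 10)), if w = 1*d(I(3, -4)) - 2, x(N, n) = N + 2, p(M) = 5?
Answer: 40 - 40*sqrt(2) ≈ -16.569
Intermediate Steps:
I(Y, o) = 9 + o
x(N, n) = 2 + N
d(s) = sqrt(3 + s)
T(m, V) = 4 - V (T(m, V) = (2 + 2) - V = 4 - V)
w = -2 + 2*sqrt(2) (w = 1*sqrt(3 + (9 - 4)) - 2 = 1*sqrt(3 + 5) - 2 = 1*sqrt(8) - 2 = 1*(2*sqrt(2)) - 2 = 2*sqrt(2) - 2 = -2 + 2*sqrt(2) ≈ 0.82843)
w*(-14 + T(11, 10)) = (-2 + 2*sqrt(2))*(-14 + (4 - 1*10)) = (-2 + 2*sqrt(2))*(-14 + (4 - 10)) = (-2 + 2*sqrt(2))*(-14 - 6) = (-2 + 2*sqrt(2))*(-20) = 40 - 40*sqrt(2)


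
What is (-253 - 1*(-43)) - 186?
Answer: -396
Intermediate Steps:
(-253 - 1*(-43)) - 186 = (-253 + 43) - 186 = -210 - 186 = -396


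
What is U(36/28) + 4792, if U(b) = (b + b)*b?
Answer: 234970/49 ≈ 4795.3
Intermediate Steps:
U(b) = 2*b² (U(b) = (2*b)*b = 2*b²)
U(36/28) + 4792 = 2*(36/28)² + 4792 = 2*(36*(1/28))² + 4792 = 2*(9/7)² + 4792 = 2*(81/49) + 4792 = 162/49 + 4792 = 234970/49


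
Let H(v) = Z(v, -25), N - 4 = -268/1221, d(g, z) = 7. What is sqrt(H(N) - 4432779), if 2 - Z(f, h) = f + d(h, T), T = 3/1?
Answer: 2*I*sqrt(1652145441870)/1221 ≈ 2105.4*I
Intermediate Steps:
T = 3 (T = 3*1 = 3)
Z(f, h) = -5 - f (Z(f, h) = 2 - (f + 7) = 2 - (7 + f) = 2 + (-7 - f) = -5 - f)
N = 4616/1221 (N = 4 - 268/1221 = 4616/1221 ≈ 3.7805)
H(v) = -5 - v
sqrt(H(N) - 4432779) = sqrt((-5 - 1*4616/1221) - 4432779) = sqrt((-5 - 4616/1221) - 4432779) = sqrt(-10721/1221 - 4432779) = sqrt(-5412433880/1221) = 2*I*sqrt(1652145441870)/1221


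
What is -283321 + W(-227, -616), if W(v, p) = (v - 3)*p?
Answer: -141641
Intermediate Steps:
W(v, p) = p*(-3 + v) (W(v, p) = (-3 + v)*p = p*(-3 + v))
-283321 + W(-227, -616) = -283321 - 616*(-3 - 227) = -283321 - 616*(-230) = -283321 + 141680 = -141641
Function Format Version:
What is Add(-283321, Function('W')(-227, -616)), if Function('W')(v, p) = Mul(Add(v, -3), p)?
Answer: -141641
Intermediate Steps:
Function('W')(v, p) = Mul(p, Add(-3, v)) (Function('W')(v, p) = Mul(Add(-3, v), p) = Mul(p, Add(-3, v)))
Add(-283321, Function('W')(-227, -616)) = Add(-283321, Mul(-616, Add(-3, -227))) = Add(-283321, Mul(-616, -230)) = Add(-283321, 141680) = -141641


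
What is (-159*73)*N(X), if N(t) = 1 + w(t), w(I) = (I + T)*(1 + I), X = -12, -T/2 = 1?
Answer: -1799085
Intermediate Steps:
T = -2 (T = -2*1 = -2)
w(I) = (1 + I)*(-2 + I) (w(I) = (I - 2)*(1 + I) = (-2 + I)*(1 + I) = (1 + I)*(-2 + I))
N(t) = -1 + t² - t (N(t) = 1 + (-2 + t² - t) = -1 + t² - t)
(-159*73)*N(X) = (-159*73)*(-1 + (-12)² - 1*(-12)) = -11607*(-1 + 144 + 12) = -11607*155 = -1799085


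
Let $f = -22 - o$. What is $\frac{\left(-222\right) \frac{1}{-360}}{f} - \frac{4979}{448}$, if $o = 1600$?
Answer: $- \frac{60571607}{5449920} \approx -11.114$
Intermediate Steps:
$f = -1622$ ($f = -22 - 1600 = -1622$)
$\frac{\left(-222\right) \frac{1}{-360}}{f} - \frac{4979}{448} = \frac{\left(-222\right) \frac{1}{-360}}{-1622} - \frac{4979}{448} = \left(-222\right) \left(- \frac{1}{360}\right) \left(- \frac{1}{1622}\right) - \frac{4979}{448} = \frac{37}{60} \left(- \frac{1}{1622}\right) - \frac{4979}{448} = - \frac{37}{97320} - \frac{4979}{448} = - \frac{60571607}{5449920}$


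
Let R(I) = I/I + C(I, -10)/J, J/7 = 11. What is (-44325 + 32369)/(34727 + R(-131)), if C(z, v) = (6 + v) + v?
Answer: -65758/191003 ≈ -0.34428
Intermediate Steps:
J = 77 (J = 7*11 = 77)
C(z, v) = 6 + 2*v
R(I) = 9/11 (R(I) = I/I + (6 + 2*(-10))/77 = 1 + (6 - 20)*(1/77) = 1 - 14*1/77 = 1 - 2/11 = 9/11)
(-44325 + 32369)/(34727 + R(-131)) = (-44325 + 32369)/(34727 + 9/11) = -11956/382006/11 = -11956*11/382006 = -65758/191003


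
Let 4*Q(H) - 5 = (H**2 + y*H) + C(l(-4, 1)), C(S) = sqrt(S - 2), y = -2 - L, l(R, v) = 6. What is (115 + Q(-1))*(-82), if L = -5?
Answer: -19065/2 ≈ -9532.5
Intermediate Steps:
y = 3 (y = -2 - 1*(-5) = -2 + 5 = 3)
C(S) = sqrt(-2 + S)
Q(H) = 7/4 + H**2/4 + 3*H/4 (Q(H) = 5/4 + ((H**2 + 3*H) + sqrt(-2 + 6))/4 = 5/4 + ((H**2 + 3*H) + sqrt(4))/4 = 5/4 + ((H**2 + 3*H) + 2)/4 = 5/4 + (2 + H**2 + 3*H)/4 = 5/4 + (1/2 + H**2/4 + 3*H/4) = 7/4 + H**2/4 + 3*H/4)
(115 + Q(-1))*(-82) = (115 + (7/4 + (1/4)*(-1)**2 + (3/4)*(-1)))*(-82) = (115 + (7/4 + (1/4)*1 - 3/4))*(-82) = (115 + (7/4 + 1/4 - 3/4))*(-82) = (115 + 5/4)*(-82) = (465/4)*(-82) = -19065/2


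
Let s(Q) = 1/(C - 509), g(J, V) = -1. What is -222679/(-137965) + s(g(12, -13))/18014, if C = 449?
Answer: 48136046479/29823618120 ≈ 1.6140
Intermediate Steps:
s(Q) = -1/60 (s(Q) = 1/(449 - 509) = 1/(-60) = -1/60)
-222679/(-137965) + s(g(12, -13))/18014 = -222679/(-137965) - 1/60/18014 = -222679*(-1/137965) - 1/60*1/18014 = 222679/137965 - 1/1080840 = 48136046479/29823618120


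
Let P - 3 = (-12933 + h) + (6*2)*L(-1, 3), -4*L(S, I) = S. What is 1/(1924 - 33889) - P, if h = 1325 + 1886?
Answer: 310571939/31965 ≈ 9716.0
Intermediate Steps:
h = 3211
L(S, I) = -S/4
P = -9716 (P = 3 + ((-12933 + 3211) + (6*2)*(-¼*(-1))) = 3 + (-9722 + 12*(¼)) = 3 + (-9722 + 3) = 3 - 9719 = -9716)
1/(1924 - 33889) - P = 1/(1924 - 33889) - 1*(-9716) = 1/(-31965) + 9716 = -1/31965 + 9716 = 310571939/31965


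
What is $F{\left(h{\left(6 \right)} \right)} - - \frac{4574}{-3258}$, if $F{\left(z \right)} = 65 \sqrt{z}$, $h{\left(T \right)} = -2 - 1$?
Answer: $- \frac{2287}{1629} + 65 i \sqrt{3} \approx -1.4039 + 112.58 i$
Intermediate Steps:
$h{\left(T \right)} = -3$
$F{\left(h{\left(6 \right)} \right)} - - \frac{4574}{-3258} = 65 \sqrt{-3} - - \frac{4574}{-3258} = 65 i \sqrt{3} - \left(-4574\right) \left(- \frac{1}{3258}\right) = 65 i \sqrt{3} - \frac{2287}{1629} = - \frac{2287}{1629} + 65 i \sqrt{3}$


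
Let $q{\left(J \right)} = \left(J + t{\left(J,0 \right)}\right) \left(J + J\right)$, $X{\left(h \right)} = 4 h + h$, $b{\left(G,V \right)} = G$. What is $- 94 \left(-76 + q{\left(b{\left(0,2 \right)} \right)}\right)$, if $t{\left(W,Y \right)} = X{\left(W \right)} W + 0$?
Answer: $7144$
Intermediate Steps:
$X{\left(h \right)} = 5 h$
$t{\left(W,Y \right)} = 5 W^{2}$ ($t{\left(W,Y \right)} = 5 W W + 0 = 5 W^{2} + 0 = 5 W^{2}$)
$q{\left(J \right)} = 2 J \left(J + 5 J^{2}\right)$ ($q{\left(J \right)} = \left(J + 5 J^{2}\right) \left(J + J\right) = \left(J + 5 J^{2}\right) 2 J = 2 J \left(J + 5 J^{2}\right)$)
$- 94 \left(-76 + q{\left(b{\left(0,2 \right)} \right)}\right) = - 94 \left(-76 + 0^{2} \left(2 + 10 \cdot 0\right)\right) = - 94 \left(-76 + 0 \left(2 + 0\right)\right) = - 94 \left(-76 + 0 \cdot 2\right) = - 94 \left(-76 + 0\right) = \left(-94\right) \left(-76\right) = 7144$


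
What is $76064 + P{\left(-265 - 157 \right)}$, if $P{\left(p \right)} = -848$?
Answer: $75216$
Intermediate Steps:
$76064 + P{\left(-265 - 157 \right)} = 76064 - 848 = 75216$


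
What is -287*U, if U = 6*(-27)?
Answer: 46494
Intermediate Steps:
U = -162
-287*U = -287*(-162) = 46494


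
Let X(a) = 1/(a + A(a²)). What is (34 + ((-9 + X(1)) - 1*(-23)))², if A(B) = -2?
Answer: 2209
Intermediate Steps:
X(a) = 1/(-2 + a) (X(a) = 1/(a - 2) = 1/(-2 + a))
(34 + ((-9 + X(1)) - 1*(-23)))² = (34 + ((-9 + 1/(-2 + 1)) - 1*(-23)))² = (34 + ((-9 + 1/(-1)) + 23))² = (34 + ((-9 - 1) + 23))² = (34 + (-10 + 23))² = (34 + 13)² = 47² = 2209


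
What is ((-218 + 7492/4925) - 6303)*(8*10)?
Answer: -513734928/985 ≈ -5.2156e+5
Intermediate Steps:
((-218 + 7492/4925) - 6303)*(8*10) = ((-218 + 7492*(1/4925)) - 6303)*80 = ((-218 + 7492/4925) - 6303)*80 = (-1066158/4925 - 6303)*80 = -32108433/4925*80 = -513734928/985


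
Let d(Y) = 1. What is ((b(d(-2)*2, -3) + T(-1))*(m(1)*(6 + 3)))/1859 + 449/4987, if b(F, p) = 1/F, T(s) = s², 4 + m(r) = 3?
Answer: 1534733/18541666 ≈ 0.082772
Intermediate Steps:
m(r) = -1 (m(r) = -4 + 3 = -1)
((b(d(-2)*2, -3) + T(-1))*(m(1)*(6 + 3)))/1859 + 449/4987 = ((1/(1*2) + (-1)²)*(-(6 + 3)))/1859 + 449/4987 = ((1/2 + 1)*(-1*9))*(1/1859) + 449*(1/4987) = ((½ + 1)*(-9))*(1/1859) + 449/4987 = ((3/2)*(-9))*(1/1859) + 449/4987 = -27/2*1/1859 + 449/4987 = -27/3718 + 449/4987 = 1534733/18541666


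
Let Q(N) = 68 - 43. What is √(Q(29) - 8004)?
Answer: I*√7979 ≈ 89.325*I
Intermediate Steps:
Q(N) = 25
√(Q(29) - 8004) = √(25 - 8004) = √(-7979) = I*√7979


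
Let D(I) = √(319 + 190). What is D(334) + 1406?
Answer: 1406 + √509 ≈ 1428.6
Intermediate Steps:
D(I) = √509
D(334) + 1406 = √509 + 1406 = 1406 + √509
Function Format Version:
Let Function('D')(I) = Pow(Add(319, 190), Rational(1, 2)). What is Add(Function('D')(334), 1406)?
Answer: Add(1406, Pow(509, Rational(1, 2))) ≈ 1428.6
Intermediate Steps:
Function('D')(I) = Pow(509, Rational(1, 2))
Add(Function('D')(334), 1406) = Add(Pow(509, Rational(1, 2)), 1406) = Add(1406, Pow(509, Rational(1, 2)))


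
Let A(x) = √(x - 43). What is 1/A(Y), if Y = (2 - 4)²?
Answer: -I*√39/39 ≈ -0.16013*I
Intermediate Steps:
Y = 4 (Y = (-2)² = 4)
A(x) = √(-43 + x)
1/A(Y) = 1/(√(-43 + 4)) = 1/(√(-39)) = 1/(I*√39) = -I*√39/39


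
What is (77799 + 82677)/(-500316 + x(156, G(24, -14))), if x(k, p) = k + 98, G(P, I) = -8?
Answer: -80238/250031 ≈ -0.32091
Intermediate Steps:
x(k, p) = 98 + k
(77799 + 82677)/(-500316 + x(156, G(24, -14))) = (77799 + 82677)/(-500316 + (98 + 156)) = 160476/(-500316 + 254) = 160476/(-500062) = 160476*(-1/500062) = -80238/250031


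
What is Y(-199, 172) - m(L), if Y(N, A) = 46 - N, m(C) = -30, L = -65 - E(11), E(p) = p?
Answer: 275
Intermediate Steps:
L = -76 (L = -65 - 1*11 = -65 - 11 = -76)
Y(-199, 172) - m(L) = (46 - 1*(-199)) - 1*(-30) = (46 + 199) + 30 = 245 + 30 = 275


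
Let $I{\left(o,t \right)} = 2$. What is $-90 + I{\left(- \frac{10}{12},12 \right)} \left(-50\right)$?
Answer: $-190$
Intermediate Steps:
$-90 + I{\left(- \frac{10}{12},12 \right)} \left(-50\right) = -90 + 2 \left(-50\right) = -90 - 100 = -190$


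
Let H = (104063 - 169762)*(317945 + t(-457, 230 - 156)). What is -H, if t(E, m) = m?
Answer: 20893530281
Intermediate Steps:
H = -20893530281 (H = (104063 - 169762)*(317945 + (230 - 156)) = -65699*(317945 + 74) = -65699*318019 = -20893530281)
-H = -1*(-20893530281) = 20893530281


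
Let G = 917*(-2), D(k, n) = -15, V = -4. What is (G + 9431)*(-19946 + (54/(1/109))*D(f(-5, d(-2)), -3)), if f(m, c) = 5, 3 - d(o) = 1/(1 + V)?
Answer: -822268892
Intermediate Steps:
d(o) = 10/3 (d(o) = 3 - 1/(1 - 4) = 3 - 1/(-3) = 3 - 1*(-⅓) = 3 + ⅓ = 10/3)
G = -1834
(G + 9431)*(-19946 + (54/(1/109))*D(f(-5, d(-2)), -3)) = (-1834 + 9431)*(-19946 + (54/(1/109))*(-15)) = 7597*(-19946 + (54/(1/109))*(-15)) = 7597*(-19946 + (54*109)*(-15)) = 7597*(-19946 + 5886*(-15)) = 7597*(-19946 - 88290) = 7597*(-108236) = -822268892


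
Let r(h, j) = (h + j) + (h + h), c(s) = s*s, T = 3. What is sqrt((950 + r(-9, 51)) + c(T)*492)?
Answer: sqrt(5402) ≈ 73.498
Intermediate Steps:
c(s) = s**2
r(h, j) = j + 3*h (r(h, j) = (h + j) + 2*h = j + 3*h)
sqrt((950 + r(-9, 51)) + c(T)*492) = sqrt((950 + (51 + 3*(-9))) + 3**2*492) = sqrt((950 + (51 - 27)) + 9*492) = sqrt((950 + 24) + 4428) = sqrt(974 + 4428) = sqrt(5402)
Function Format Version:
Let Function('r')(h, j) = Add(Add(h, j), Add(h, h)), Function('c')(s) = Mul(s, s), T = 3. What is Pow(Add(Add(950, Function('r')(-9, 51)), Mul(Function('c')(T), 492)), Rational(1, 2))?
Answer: Pow(5402, Rational(1, 2)) ≈ 73.498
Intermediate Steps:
Function('c')(s) = Pow(s, 2)
Function('r')(h, j) = Add(j, Mul(3, h)) (Function('r')(h, j) = Add(Add(h, j), Mul(2, h)) = Add(j, Mul(3, h)))
Pow(Add(Add(950, Function('r')(-9, 51)), Mul(Function('c')(T), 492)), Rational(1, 2)) = Pow(Add(Add(950, Add(51, Mul(3, -9))), Mul(Pow(3, 2), 492)), Rational(1, 2)) = Pow(Add(Add(950, Add(51, -27)), Mul(9, 492)), Rational(1, 2)) = Pow(Add(Add(950, 24), 4428), Rational(1, 2)) = Pow(Add(974, 4428), Rational(1, 2)) = Pow(5402, Rational(1, 2))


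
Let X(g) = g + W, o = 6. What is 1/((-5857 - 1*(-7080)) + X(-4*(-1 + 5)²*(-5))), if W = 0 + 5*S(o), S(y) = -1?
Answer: 1/1538 ≈ 0.00065020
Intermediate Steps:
W = -5 (W = 0 + 5*(-1) = 0 - 5 = -5)
X(g) = -5 + g (X(g) = g - 5 = -5 + g)
1/((-5857 - 1*(-7080)) + X(-4*(-1 + 5)²*(-5))) = 1/((-5857 - 1*(-7080)) + (-5 - 4*(-1 + 5)²*(-5))) = 1/((-5857 + 7080) + (-5 - 4*4²*(-5))) = 1/(1223 + (-5 - 4*16*(-5))) = 1/(1223 + (-5 - 64*(-5))) = 1/(1223 + (-5 + 320)) = 1/(1223 + 315) = 1/1538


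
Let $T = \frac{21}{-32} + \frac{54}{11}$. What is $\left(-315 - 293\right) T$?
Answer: $- \frac{28443}{11} \approx -2585.7$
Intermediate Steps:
$T = \frac{1497}{352}$ ($T = 21 \left(- \frac{1}{32}\right) + 54 \cdot \frac{1}{11} = - \frac{21}{32} + \frac{54}{11} = \frac{1497}{352} \approx 4.2528$)
$\left(-315 - 293\right) T = \left(-315 - 293\right) \frac{1497}{352} = \left(-608\right) \frac{1497}{352} = - \frac{28443}{11}$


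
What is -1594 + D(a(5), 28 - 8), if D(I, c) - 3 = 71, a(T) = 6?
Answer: -1520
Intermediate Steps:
D(I, c) = 74 (D(I, c) = 3 + 71 = 74)
-1594 + D(a(5), 28 - 8) = -1594 + 74 = -1520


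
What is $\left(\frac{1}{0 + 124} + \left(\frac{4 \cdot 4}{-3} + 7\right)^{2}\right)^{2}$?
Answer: $\frac{9665881}{1245456} \approx 7.7609$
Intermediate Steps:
$\left(\frac{1}{0 + 124} + \left(\frac{4 \cdot 4}{-3} + 7\right)^{2}\right)^{2} = \left(\frac{1}{124} + \left(16 \left(- \frac{1}{3}\right) + 7\right)^{2}\right)^{2} = \left(\frac{1}{124} + \left(- \frac{16}{3} + 7\right)^{2}\right)^{2} = \left(\frac{1}{124} + \left(\frac{5}{3}\right)^{2}\right)^{2} = \left(\frac{1}{124} + \frac{25}{9}\right)^{2} = \left(\frac{3109}{1116}\right)^{2} = \frac{9665881}{1245456}$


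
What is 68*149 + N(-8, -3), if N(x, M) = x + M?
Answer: 10121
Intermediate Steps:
N(x, M) = M + x
68*149 + N(-8, -3) = 68*149 + (-3 - 8) = 10132 - 11 = 10121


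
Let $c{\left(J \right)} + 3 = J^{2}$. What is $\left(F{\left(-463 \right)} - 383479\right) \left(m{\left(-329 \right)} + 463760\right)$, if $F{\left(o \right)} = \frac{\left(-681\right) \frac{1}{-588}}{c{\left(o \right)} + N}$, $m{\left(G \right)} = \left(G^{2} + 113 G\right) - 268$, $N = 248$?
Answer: $- \frac{2155702988602875811}{10516086} \approx -2.0499 \cdot 10^{11}$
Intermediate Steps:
$m{\left(G \right)} = -268 + G^{2} + 113 G$
$c{\left(J \right)} = -3 + J^{2}$
$F{\left(o \right)} = \frac{227}{196 \left(245 + o^{2}\right)}$ ($F{\left(o \right)} = \frac{\left(-681\right) \frac{1}{-588}}{\left(-3 + o^{2}\right) + 248} = \frac{\left(-681\right) \left(- \frac{1}{588}\right)}{245 + o^{2}} = \frac{227}{196 \left(245 + o^{2}\right)}$)
$\left(F{\left(-463 \right)} - 383479\right) \left(m{\left(-329 \right)} + 463760\right) = \left(\frac{227}{196 \left(245 + \left(-463\right)^{2}\right)} - 383479\right) \left(\left(-268 + \left(-329\right)^{2} + 113 \left(-329\right)\right) + 463760\right) = \left(\frac{227}{196 \left(245 + 214369\right)} - 383479\right) \left(\left(-268 + 108241 - 37177\right) + 463760\right) = \left(\frac{227}{196 \cdot 214614} - 383479\right) \left(70796 + 463760\right) = \left(\frac{227}{196} \cdot \frac{1}{214614} - 383479\right) 534556 = \left(\frac{227}{42064344} - 383479\right) 534556 = \left(- \frac{16130792572549}{42064344}\right) 534556 = - \frac{2155702988602875811}{10516086}$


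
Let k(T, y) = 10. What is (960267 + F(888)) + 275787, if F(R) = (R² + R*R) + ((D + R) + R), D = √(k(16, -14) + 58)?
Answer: 2814918 + 2*√17 ≈ 2.8149e+6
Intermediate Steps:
D = 2*√17 (D = √(10 + 58) = √68 = 2*√17 ≈ 8.2462)
F(R) = 2*R + 2*√17 + 2*R² (F(R) = (R² + R*R) + ((2*√17 + R) + R) = (R² + R²) + ((R + 2*√17) + R) = 2*R² + (2*R + 2*√17) = 2*R + 2*√17 + 2*R²)
(960267 + F(888)) + 275787 = (960267 + (2*888 + 2*√17 + 2*888²)) + 275787 = (960267 + (1776 + 2*√17 + 2*788544)) + 275787 = (960267 + (1776 + 2*√17 + 1577088)) + 275787 = (960267 + (1578864 + 2*√17)) + 275787 = (2539131 + 2*√17) + 275787 = 2814918 + 2*√17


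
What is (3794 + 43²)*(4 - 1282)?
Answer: -7211754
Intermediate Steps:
(3794 + 43²)*(4 - 1282) = (3794 + 1849)*(-1278) = 5643*(-1278) = -7211754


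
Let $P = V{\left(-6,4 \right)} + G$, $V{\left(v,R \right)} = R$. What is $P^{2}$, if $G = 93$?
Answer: $9409$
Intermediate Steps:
$P = 97$ ($P = 4 + 93 = 97$)
$P^{2} = 97^{2} = 9409$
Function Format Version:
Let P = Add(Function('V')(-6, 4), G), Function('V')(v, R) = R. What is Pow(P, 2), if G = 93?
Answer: 9409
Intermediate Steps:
P = 97 (P = Add(4, 93) = 97)
Pow(P, 2) = Pow(97, 2) = 9409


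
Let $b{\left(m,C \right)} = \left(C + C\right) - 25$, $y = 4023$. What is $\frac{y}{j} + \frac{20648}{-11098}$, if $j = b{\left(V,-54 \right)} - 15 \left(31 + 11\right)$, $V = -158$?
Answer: $- \frac{30200839}{4233887} \approx -7.1331$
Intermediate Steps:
$b{\left(m,C \right)} = -25 + 2 C$ ($b{\left(m,C \right)} = 2 C - 25 = -25 + 2 C$)
$j = -763$ ($j = \left(-25 + 2 \left(-54\right)\right) - 15 \left(31 + 11\right) = \left(-25 - 108\right) - 630 = -133 - 630 = -763$)
$\frac{y}{j} + \frac{20648}{-11098} = \frac{4023}{-763} + \frac{20648}{-11098} = 4023 \left(- \frac{1}{763}\right) + 20648 \left(- \frac{1}{11098}\right) = - \frac{4023}{763} - \frac{10324}{5549} = - \frac{30200839}{4233887}$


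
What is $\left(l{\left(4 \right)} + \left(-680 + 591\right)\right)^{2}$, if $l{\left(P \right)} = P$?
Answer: $7225$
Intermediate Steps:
$\left(l{\left(4 \right)} + \left(-680 + 591\right)\right)^{2} = \left(4 + \left(-680 + 591\right)\right)^{2} = \left(4 - 89\right)^{2} = \left(-85\right)^{2} = 7225$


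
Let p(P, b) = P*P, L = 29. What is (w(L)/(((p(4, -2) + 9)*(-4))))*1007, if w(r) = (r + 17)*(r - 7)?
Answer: -254771/25 ≈ -10191.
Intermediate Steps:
p(P, b) = P**2
w(r) = (-7 + r)*(17 + r) (w(r) = (17 + r)*(-7 + r) = (-7 + r)*(17 + r))
(w(L)/(((p(4, -2) + 9)*(-4))))*1007 = ((-119 + 29**2 + 10*29)/(((4**2 + 9)*(-4))))*1007 = ((-119 + 841 + 290)/(((16 + 9)*(-4))))*1007 = (1012/((25*(-4))))*1007 = (1012/(-100))*1007 = (1012*(-1/100))*1007 = -253/25*1007 = -254771/25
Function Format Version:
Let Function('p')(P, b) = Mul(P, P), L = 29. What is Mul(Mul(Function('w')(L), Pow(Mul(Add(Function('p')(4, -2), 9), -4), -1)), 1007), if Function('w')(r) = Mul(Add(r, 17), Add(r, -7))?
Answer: Rational(-254771, 25) ≈ -10191.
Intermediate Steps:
Function('p')(P, b) = Pow(P, 2)
Function('w')(r) = Mul(Add(-7, r), Add(17, r)) (Function('w')(r) = Mul(Add(17, r), Add(-7, r)) = Mul(Add(-7, r), Add(17, r)))
Mul(Mul(Function('w')(L), Pow(Mul(Add(Function('p')(4, -2), 9), -4), -1)), 1007) = Mul(Mul(Add(-119, Pow(29, 2), Mul(10, 29)), Pow(Mul(Add(Pow(4, 2), 9), -4), -1)), 1007) = Mul(Mul(Add(-119, 841, 290), Pow(Mul(Add(16, 9), -4), -1)), 1007) = Mul(Mul(1012, Pow(Mul(25, -4), -1)), 1007) = Mul(Mul(1012, Pow(-100, -1)), 1007) = Mul(Mul(1012, Rational(-1, 100)), 1007) = Mul(Rational(-253, 25), 1007) = Rational(-254771, 25)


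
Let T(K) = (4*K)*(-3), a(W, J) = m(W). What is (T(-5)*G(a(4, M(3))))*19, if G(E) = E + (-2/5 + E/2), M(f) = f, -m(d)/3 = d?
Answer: -20976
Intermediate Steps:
m(d) = -3*d
a(W, J) = -3*W
G(E) = -⅖ + 3*E/2 (G(E) = E + (-2*⅕ + E*(½)) = E + (-⅖ + E/2) = -⅖ + 3*E/2)
T(K) = -12*K
(T(-5)*G(a(4, M(3))))*19 = ((-12*(-5))*(-⅖ + 3*(-3*4)/2))*19 = (60*(-⅖ + (3/2)*(-12)))*19 = (60*(-⅖ - 18))*19 = (60*(-92/5))*19 = -1104*19 = -20976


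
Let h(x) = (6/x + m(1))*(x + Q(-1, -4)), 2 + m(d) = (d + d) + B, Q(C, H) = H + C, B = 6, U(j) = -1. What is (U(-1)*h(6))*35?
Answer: -245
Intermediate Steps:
Q(C, H) = C + H
m(d) = 4 + 2*d (m(d) = -2 + ((d + d) + 6) = -2 + (2*d + 6) = -2 + (6 + 2*d) = 4 + 2*d)
h(x) = (-5 + x)*(6 + 6/x) (h(x) = (6/x + (4 + 2*1))*(x + (-1 - 4)) = (6/x + (4 + 2))*(x - 5) = (6/x + 6)*(-5 + x) = (6 + 6/x)*(-5 + x) = (-5 + x)*(6 + 6/x))
(U(-1)*h(6))*35 = -(-24 - 30/6 + 6*6)*35 = -(-24 - 30*⅙ + 36)*35 = -(-24 - 5 + 36)*35 = -1*7*35 = -7*35 = -245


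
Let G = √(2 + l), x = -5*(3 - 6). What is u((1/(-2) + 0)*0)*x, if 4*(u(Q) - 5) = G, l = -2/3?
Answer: 75 + 5*√3/2 ≈ 79.330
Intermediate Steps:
x = 15 (x = -5*(-3) = 15)
l = -⅔ (l = -2*⅓ = -⅔ ≈ -0.66667)
G = 2*√3/3 (G = √(2 - ⅔) = √(4/3) = 2*√3/3 ≈ 1.1547)
u(Q) = 5 + √3/6 (u(Q) = 5 + (2*√3/3)/4 = 5 + √3/6)
u((1/(-2) + 0)*0)*x = (5 + √3/6)*15 = 75 + 5*√3/2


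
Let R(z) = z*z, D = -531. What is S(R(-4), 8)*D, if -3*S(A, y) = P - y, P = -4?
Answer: -2124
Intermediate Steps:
R(z) = z²
S(A, y) = 4/3 + y/3 (S(A, y) = -(-4 - y)/3 = 4/3 + y/3)
S(R(-4), 8)*D = (4/3 + (⅓)*8)*(-531) = (4/3 + 8/3)*(-531) = 4*(-531) = -2124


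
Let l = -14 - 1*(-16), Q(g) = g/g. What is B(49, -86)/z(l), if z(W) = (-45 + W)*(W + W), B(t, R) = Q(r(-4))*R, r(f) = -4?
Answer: ½ ≈ 0.50000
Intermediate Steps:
Q(g) = 1
l = 2 (l = -14 + 16 = 2)
B(t, R) = R (B(t, R) = 1*R = R)
z(W) = 2*W*(-45 + W) (z(W) = (-45 + W)*(2*W) = 2*W*(-45 + W))
B(49, -86)/z(l) = -86*1/(4*(-45 + 2)) = -86/(2*2*(-43)) = -86/(-172) = -86*(-1/172) = ½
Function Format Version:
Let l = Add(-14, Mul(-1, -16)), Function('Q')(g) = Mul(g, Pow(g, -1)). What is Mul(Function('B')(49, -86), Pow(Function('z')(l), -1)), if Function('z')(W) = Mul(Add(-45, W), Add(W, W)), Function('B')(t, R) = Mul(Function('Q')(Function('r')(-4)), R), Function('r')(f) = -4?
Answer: Rational(1, 2) ≈ 0.50000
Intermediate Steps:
Function('Q')(g) = 1
l = 2 (l = Add(-14, 16) = 2)
Function('B')(t, R) = R (Function('B')(t, R) = Mul(1, R) = R)
Function('z')(W) = Mul(2, W, Add(-45, W)) (Function('z')(W) = Mul(Add(-45, W), Mul(2, W)) = Mul(2, W, Add(-45, W)))
Mul(Function('B')(49, -86), Pow(Function('z')(l), -1)) = Mul(-86, Pow(Mul(2, 2, Add(-45, 2)), -1)) = Mul(-86, Pow(Mul(2, 2, -43), -1)) = Mul(-86, Pow(-172, -1)) = Mul(-86, Rational(-1, 172)) = Rational(1, 2)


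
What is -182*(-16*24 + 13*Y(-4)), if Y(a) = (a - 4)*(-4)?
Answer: -5824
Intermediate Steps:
Y(a) = 16 - 4*a (Y(a) = (-4 + a)*(-4) = 16 - 4*a)
-182*(-16*24 + 13*Y(-4)) = -182*(-16*24 + 13*(16 - 4*(-4))) = -182*(-384 + 13*(16 + 16)) = -182*(-384 + 13*32) = -182*(-384 + 416) = -182*32 = -5824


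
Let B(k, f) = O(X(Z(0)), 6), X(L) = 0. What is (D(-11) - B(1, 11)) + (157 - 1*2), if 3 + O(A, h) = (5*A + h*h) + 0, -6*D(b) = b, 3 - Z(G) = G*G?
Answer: 743/6 ≈ 123.83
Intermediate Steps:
Z(G) = 3 - G**2 (Z(G) = 3 - G*G = 3 - G**2)
D(b) = -b/6
O(A, h) = -3 + h**2 + 5*A (O(A, h) = -3 + ((5*A + h*h) + 0) = -3 + ((5*A + h**2) + 0) = -3 + ((h**2 + 5*A) + 0) = -3 + (h**2 + 5*A) = -3 + h**2 + 5*A)
B(k, f) = 33 (B(k, f) = -3 + 6**2 + 5*0 = -3 + 36 + 0 = 33)
(D(-11) - B(1, 11)) + (157 - 1*2) = (-1/6*(-11) - 1*33) + (157 - 1*2) = (11/6 - 33) + (157 - 2) = -187/6 + 155 = 743/6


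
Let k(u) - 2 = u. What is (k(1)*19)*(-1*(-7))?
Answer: 399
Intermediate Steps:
k(u) = 2 + u
(k(1)*19)*(-1*(-7)) = ((2 + 1)*19)*(-1*(-7)) = (3*19)*7 = 57*7 = 399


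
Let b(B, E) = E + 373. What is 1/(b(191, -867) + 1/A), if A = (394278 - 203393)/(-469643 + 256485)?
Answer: -190885/94510348 ≈ -0.0020197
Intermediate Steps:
A = -190885/213158 (A = 190885/(-213158) = 190885*(-1/213158) = -190885/213158 ≈ -0.89551)
b(B, E) = 373 + E
1/(b(191, -867) + 1/A) = 1/((373 - 867) + 1/(-190885/213158)) = 1/(-494 - 213158/190885) = 1/(-94510348/190885) = -190885/94510348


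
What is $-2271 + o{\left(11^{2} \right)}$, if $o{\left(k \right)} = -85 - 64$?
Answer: $-2420$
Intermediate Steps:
$o{\left(k \right)} = -149$
$-2271 + o{\left(11^{2} \right)} = -2271 - 149 = -2420$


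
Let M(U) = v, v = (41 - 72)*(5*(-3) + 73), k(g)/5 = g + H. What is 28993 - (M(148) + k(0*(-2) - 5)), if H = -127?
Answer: 31451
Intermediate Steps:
k(g) = -635 + 5*g (k(g) = 5*(g - 127) = 5*(-127 + g) = -635 + 5*g)
v = -1798 (v = -31*(-15 + 73) = -31*58 = -1798)
M(U) = -1798
28993 - (M(148) + k(0*(-2) - 5)) = 28993 - (-1798 + (-635 + 5*(0*(-2) - 5))) = 28993 - (-1798 + (-635 + 5*(0 - 5))) = 28993 - (-1798 + (-635 + 5*(-5))) = 28993 - (-1798 + (-635 - 25)) = 28993 - (-1798 - 660) = 28993 - 1*(-2458) = 28993 + 2458 = 31451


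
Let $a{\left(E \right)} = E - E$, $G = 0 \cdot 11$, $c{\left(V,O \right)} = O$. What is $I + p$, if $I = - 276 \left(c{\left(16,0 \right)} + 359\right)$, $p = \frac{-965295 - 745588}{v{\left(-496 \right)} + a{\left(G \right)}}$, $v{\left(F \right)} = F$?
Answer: $- \frac{47434781}{496} \approx -95635.0$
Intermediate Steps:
$G = 0$
$a{\left(E \right)} = 0$
$p = \frac{1710883}{496}$ ($p = \frac{-965295 - 745588}{-496 + 0} = - \frac{1710883}{-496} = \left(-1710883\right) \left(- \frac{1}{496}\right) = \frac{1710883}{496} \approx 3449.4$)
$I = -99084$ ($I = - 276 \left(0 + 359\right) = \left(-276\right) 359 = -99084$)
$I + p = -99084 + \frac{1710883}{496} = - \frac{47434781}{496}$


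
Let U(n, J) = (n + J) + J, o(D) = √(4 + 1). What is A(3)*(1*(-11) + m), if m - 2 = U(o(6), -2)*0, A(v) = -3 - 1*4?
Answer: 63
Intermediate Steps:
A(v) = -7 (A(v) = -3 - 4 = -7)
o(D) = √5
U(n, J) = n + 2*J (U(n, J) = (J + n) + J = n + 2*J)
m = 2 (m = 2 + (√5 + 2*(-2))*0 = 2 + (√5 - 4)*0 = 2 + (-4 + √5)*0 = 2 + 0 = 2)
A(3)*(1*(-11) + m) = -7*(1*(-11) + 2) = -7*(-11 + 2) = -7*(-9) = 63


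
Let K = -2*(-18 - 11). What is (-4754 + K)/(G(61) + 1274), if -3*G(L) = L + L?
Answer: -3522/925 ≈ -3.8076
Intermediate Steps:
G(L) = -2*L/3 (G(L) = -(L + L)/3 = -2*L/3)
K = 58 (K = -2*(-29) = 58)
(-4754 + K)/(G(61) + 1274) = (-4754 + 58)/(-⅔*61 + 1274) = -4696/(-122/3 + 1274) = -4696/3700/3 = -4696*3/3700 = -3522/925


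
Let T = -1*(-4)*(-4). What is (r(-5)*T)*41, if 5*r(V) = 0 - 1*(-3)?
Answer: -1968/5 ≈ -393.60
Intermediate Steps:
r(V) = ⅗ (r(V) = (0 - 1*(-3))/5 = (0 + 3)/5 = (⅕)*3 = ⅗)
T = -16 (T = 4*(-4) = -16)
(r(-5)*T)*41 = ((⅗)*(-16))*41 = -48/5*41 = -1968/5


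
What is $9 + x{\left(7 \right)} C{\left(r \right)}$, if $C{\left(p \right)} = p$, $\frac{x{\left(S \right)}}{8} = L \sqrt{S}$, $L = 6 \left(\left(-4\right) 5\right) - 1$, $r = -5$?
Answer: $9 + 4840 \sqrt{7} \approx 12814.0$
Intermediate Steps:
$L = -121$ ($L = 6 \left(-20\right) - 1 = -120 - 1 = -121$)
$x{\left(S \right)} = - 968 \sqrt{S}$ ($x{\left(S \right)} = 8 \left(- 121 \sqrt{S}\right) = - 968 \sqrt{S}$)
$9 + x{\left(7 \right)} C{\left(r \right)} = 9 + - 968 \sqrt{7} \left(-5\right) = 9 + 4840 \sqrt{7}$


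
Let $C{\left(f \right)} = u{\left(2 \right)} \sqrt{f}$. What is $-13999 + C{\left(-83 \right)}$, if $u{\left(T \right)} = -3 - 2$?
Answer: $-13999 - 5 i \sqrt{83} \approx -13999.0 - 45.552 i$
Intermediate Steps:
$u{\left(T \right)} = -5$
$C{\left(f \right)} = - 5 \sqrt{f}$
$-13999 + C{\left(-83 \right)} = -13999 - 5 \sqrt{-83} = -13999 - 5 i \sqrt{83}$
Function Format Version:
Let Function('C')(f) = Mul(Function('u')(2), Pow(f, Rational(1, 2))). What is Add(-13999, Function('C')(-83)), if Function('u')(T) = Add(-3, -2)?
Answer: Add(-13999, Mul(-5, I, Pow(83, Rational(1, 2)))) ≈ Add(-13999., Mul(-45.552, I))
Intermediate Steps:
Function('u')(T) = -5
Function('C')(f) = Mul(-5, Pow(f, Rational(1, 2)))
Add(-13999, Function('C')(-83)) = Add(-13999, Mul(-5, Pow(-83, Rational(1, 2)))) = Add(-13999, Mul(-5, Mul(I, Pow(83, Rational(1, 2))))) = Add(-13999, Mul(-5, I, Pow(83, Rational(1, 2))))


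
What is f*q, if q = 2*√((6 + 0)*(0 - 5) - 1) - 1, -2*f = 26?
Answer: 13 - 26*I*√31 ≈ 13.0 - 144.76*I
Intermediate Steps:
f = -13 (f = -½*26 = -13)
q = -1 + 2*I*√31 (q = 2*√(6*(-5) - 1) - 1 = 2*√(-30 - 1) - 1 = 2*√(-31) - 1 = 2*(I*√31) - 1 = 2*I*√31 - 1 = -1 + 2*I*√31 ≈ -1.0 + 11.136*I)
f*q = -13*(-1 + 2*I*√31) = 13 - 26*I*√31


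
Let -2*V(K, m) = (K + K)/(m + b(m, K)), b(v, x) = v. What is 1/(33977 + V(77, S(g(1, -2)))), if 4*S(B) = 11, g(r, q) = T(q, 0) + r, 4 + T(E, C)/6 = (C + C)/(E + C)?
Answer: 1/33963 ≈ 2.9444e-5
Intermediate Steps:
T(E, C) = -24 + 12*C/(C + E) (T(E, C) = -24 + 6*((C + C)/(E + C)) = -24 + 6*((2*C)/(C + E)) = -24 + 6*(2*C/(C + E)) = -24 + 12*C/(C + E))
g(r, q) = -24 + r (g(r, q) = 12*(-1*0 - 2*q)/(0 + q) + r = 12*(0 - 2*q)/q + r = 12*(-2*q)/q + r = -24 + r)
S(B) = 11/4 (S(B) = (¼)*11 = 11/4)
V(K, m) = -K/(2*m) (V(K, m) = -(K + K)/(2*(m + m)) = -2*K/(2*(2*m)) = -2*K*1/(2*m)/2 = -K/(2*m))
1/(33977 + V(77, S(g(1, -2)))) = 1/(33977 - ½*77/11/4) = 1/(33977 - ½*77*4/11) = 1/(33977 - 14) = 1/33963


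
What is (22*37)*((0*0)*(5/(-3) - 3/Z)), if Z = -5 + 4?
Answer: 0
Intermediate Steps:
Z = -1
(22*37)*((0*0)*(5/(-3) - 3/Z)) = (22*37)*((0*0)*(5/(-3) - 3/(-1))) = 814*(0*(5*(-⅓) - 3*(-1))) = 814*(0*(-5/3 + 3)) = 814*(0*(4/3)) = 814*0 = 0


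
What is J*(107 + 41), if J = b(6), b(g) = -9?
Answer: -1332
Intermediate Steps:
J = -9
J*(107 + 41) = -9*(107 + 41) = -9*148 = -1332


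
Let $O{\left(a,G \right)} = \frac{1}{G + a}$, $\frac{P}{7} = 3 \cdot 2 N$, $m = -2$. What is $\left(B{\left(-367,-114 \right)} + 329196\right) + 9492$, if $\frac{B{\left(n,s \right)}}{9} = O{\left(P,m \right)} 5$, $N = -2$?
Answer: $\frac{29127123}{86} \approx 3.3869 \cdot 10^{5}$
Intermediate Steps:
$P = -84$ ($P = 7 \cdot 3 \cdot 2 \left(-2\right) = 7 \cdot 6 \left(-2\right) = 7 \left(-12\right) = -84$)
$B{\left(n,s \right)} = - \frac{45}{86}$ ($B{\left(n,s \right)} = 9 \frac{1}{-2 - 84} \cdot 5 = 9 \frac{1}{-86} \cdot 5 = 9 \left(\left(- \frac{1}{86}\right) 5\right) = 9 \left(- \frac{5}{86}\right) = - \frac{45}{86}$)
$\left(B{\left(-367,-114 \right)} + 329196\right) + 9492 = \left(- \frac{45}{86} + 329196\right) + 9492 = \frac{28310811}{86} + 9492 = \frac{29127123}{86}$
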